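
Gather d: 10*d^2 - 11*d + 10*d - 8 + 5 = 10*d^2 - d - 3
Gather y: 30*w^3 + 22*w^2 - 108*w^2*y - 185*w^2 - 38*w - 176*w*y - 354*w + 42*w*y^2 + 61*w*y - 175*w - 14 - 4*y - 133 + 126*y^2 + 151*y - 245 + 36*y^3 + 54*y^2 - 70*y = 30*w^3 - 163*w^2 - 567*w + 36*y^3 + y^2*(42*w + 180) + y*(-108*w^2 - 115*w + 77) - 392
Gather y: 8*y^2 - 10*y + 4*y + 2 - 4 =8*y^2 - 6*y - 2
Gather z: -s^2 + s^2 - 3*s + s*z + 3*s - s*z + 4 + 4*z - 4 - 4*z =0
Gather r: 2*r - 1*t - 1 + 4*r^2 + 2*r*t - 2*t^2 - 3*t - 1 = 4*r^2 + r*(2*t + 2) - 2*t^2 - 4*t - 2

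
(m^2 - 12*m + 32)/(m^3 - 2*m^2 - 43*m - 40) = (m - 4)/(m^2 + 6*m + 5)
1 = 1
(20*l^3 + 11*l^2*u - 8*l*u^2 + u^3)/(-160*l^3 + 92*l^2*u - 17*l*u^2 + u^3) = (l + u)/(-8*l + u)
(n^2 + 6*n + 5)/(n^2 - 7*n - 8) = (n + 5)/(n - 8)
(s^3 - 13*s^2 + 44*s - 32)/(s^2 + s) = (s^3 - 13*s^2 + 44*s - 32)/(s*(s + 1))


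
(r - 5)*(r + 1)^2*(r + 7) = r^4 + 4*r^3 - 30*r^2 - 68*r - 35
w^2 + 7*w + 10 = (w + 2)*(w + 5)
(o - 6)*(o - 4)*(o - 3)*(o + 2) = o^4 - 11*o^3 + 28*o^2 + 36*o - 144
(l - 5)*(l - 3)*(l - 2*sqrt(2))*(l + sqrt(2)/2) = l^4 - 8*l^3 - 3*sqrt(2)*l^3/2 + 13*l^2 + 12*sqrt(2)*l^2 - 45*sqrt(2)*l/2 + 16*l - 30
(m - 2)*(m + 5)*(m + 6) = m^3 + 9*m^2 + 8*m - 60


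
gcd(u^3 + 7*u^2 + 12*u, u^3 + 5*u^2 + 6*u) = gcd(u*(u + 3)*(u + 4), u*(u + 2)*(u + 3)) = u^2 + 3*u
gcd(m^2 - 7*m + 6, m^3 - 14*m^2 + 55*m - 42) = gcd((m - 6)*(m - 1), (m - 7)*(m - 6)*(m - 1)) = m^2 - 7*m + 6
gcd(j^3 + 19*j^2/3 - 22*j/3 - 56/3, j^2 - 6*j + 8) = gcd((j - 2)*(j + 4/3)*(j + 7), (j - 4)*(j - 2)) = j - 2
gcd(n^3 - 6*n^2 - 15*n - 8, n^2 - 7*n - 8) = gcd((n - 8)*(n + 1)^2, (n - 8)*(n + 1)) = n^2 - 7*n - 8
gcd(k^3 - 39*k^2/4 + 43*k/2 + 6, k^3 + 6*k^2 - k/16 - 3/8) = k + 1/4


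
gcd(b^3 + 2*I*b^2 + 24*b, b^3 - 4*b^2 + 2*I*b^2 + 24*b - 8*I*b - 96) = b^2 + 2*I*b + 24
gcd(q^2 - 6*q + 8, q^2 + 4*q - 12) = q - 2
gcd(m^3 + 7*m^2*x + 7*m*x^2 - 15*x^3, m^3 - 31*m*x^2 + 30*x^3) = -m + x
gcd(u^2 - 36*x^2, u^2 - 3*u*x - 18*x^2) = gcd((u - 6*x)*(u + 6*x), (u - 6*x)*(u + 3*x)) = -u + 6*x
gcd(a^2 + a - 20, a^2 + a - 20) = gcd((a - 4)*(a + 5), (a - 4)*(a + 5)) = a^2 + a - 20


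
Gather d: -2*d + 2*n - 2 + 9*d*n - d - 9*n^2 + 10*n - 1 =d*(9*n - 3) - 9*n^2 + 12*n - 3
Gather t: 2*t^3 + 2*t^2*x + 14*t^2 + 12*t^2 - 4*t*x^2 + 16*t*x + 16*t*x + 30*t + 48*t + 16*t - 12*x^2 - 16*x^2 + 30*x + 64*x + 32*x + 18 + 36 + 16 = 2*t^3 + t^2*(2*x + 26) + t*(-4*x^2 + 32*x + 94) - 28*x^2 + 126*x + 70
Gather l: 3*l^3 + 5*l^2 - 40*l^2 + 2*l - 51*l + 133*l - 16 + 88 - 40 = 3*l^3 - 35*l^2 + 84*l + 32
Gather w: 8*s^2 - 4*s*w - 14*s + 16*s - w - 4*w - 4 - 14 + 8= 8*s^2 + 2*s + w*(-4*s - 5) - 10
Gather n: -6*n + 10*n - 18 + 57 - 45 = 4*n - 6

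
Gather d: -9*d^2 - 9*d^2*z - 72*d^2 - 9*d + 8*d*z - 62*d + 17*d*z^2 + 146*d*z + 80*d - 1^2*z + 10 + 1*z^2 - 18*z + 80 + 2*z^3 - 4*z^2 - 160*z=d^2*(-9*z - 81) + d*(17*z^2 + 154*z + 9) + 2*z^3 - 3*z^2 - 179*z + 90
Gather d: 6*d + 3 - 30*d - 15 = -24*d - 12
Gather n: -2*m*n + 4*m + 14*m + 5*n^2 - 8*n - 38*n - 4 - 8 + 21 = 18*m + 5*n^2 + n*(-2*m - 46) + 9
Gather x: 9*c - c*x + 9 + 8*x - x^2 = 9*c - x^2 + x*(8 - c) + 9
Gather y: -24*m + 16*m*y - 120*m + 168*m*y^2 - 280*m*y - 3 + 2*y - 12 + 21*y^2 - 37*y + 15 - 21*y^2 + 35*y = 168*m*y^2 - 264*m*y - 144*m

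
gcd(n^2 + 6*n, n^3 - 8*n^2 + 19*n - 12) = 1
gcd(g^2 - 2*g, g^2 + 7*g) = g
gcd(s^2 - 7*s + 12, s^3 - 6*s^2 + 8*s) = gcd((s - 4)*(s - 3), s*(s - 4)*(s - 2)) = s - 4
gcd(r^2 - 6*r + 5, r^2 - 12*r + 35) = r - 5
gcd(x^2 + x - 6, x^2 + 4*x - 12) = x - 2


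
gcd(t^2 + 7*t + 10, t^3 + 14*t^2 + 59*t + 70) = t^2 + 7*t + 10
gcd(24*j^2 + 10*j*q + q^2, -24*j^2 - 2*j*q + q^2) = 4*j + q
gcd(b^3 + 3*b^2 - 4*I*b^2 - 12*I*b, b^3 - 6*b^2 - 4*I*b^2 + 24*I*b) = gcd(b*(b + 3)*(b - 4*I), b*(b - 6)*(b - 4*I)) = b^2 - 4*I*b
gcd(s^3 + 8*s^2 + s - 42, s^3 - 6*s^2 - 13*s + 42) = s^2 + s - 6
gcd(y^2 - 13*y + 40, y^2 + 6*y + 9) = 1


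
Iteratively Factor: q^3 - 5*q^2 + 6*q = (q - 2)*(q^2 - 3*q) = q*(q - 2)*(q - 3)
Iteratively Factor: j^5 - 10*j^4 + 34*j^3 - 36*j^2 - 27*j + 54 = (j - 3)*(j^4 - 7*j^3 + 13*j^2 + 3*j - 18) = (j - 3)*(j - 2)*(j^3 - 5*j^2 + 3*j + 9) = (j - 3)*(j - 2)*(j + 1)*(j^2 - 6*j + 9) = (j - 3)^2*(j - 2)*(j + 1)*(j - 3)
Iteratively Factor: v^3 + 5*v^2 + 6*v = (v + 2)*(v^2 + 3*v) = v*(v + 2)*(v + 3)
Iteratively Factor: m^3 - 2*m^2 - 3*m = (m + 1)*(m^2 - 3*m) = (m - 3)*(m + 1)*(m)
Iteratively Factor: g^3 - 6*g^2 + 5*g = (g)*(g^2 - 6*g + 5) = g*(g - 1)*(g - 5)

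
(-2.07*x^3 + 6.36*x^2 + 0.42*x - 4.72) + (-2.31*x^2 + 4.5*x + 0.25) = -2.07*x^3 + 4.05*x^2 + 4.92*x - 4.47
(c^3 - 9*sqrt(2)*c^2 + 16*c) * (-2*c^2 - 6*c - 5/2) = -2*c^5 - 6*c^4 + 18*sqrt(2)*c^4 - 69*c^3/2 + 54*sqrt(2)*c^3 - 96*c^2 + 45*sqrt(2)*c^2/2 - 40*c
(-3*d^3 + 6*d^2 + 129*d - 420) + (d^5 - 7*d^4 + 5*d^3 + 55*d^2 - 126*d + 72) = d^5 - 7*d^4 + 2*d^3 + 61*d^2 + 3*d - 348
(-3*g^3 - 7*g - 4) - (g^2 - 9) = -3*g^3 - g^2 - 7*g + 5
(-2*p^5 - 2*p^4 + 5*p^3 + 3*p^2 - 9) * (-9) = 18*p^5 + 18*p^4 - 45*p^3 - 27*p^2 + 81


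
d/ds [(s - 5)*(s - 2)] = 2*s - 7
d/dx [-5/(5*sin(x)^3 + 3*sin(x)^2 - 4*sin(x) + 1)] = 5*(15*sin(x)^2 + 6*sin(x) - 4)*cos(x)/(5*sin(x)^3 + 3*sin(x)^2 - 4*sin(x) + 1)^2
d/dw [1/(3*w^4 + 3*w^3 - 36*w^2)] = (-4*w^2/3 - w + 8)/(w^3*(w^2 + w - 12)^2)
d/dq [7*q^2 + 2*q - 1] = 14*q + 2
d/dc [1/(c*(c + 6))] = 2*(-c - 3)/(c^2*(c^2 + 12*c + 36))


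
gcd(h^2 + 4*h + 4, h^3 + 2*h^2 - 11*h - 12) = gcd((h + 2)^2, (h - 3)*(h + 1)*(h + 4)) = 1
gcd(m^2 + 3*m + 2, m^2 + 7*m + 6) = m + 1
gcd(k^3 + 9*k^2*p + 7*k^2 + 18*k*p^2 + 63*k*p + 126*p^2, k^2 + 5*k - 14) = k + 7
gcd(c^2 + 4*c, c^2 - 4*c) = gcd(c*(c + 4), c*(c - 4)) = c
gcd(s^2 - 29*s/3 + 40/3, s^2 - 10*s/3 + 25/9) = s - 5/3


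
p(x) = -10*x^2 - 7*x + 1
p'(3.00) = -67.00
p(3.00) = -110.00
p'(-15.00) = 293.00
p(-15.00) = -2144.00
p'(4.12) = -89.40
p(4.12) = -197.58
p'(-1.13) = 15.60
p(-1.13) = -3.86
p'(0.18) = -10.60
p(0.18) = -0.58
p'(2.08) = -48.60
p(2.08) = -56.82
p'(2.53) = -57.60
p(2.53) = -80.72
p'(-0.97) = 12.40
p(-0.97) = -1.62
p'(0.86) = -24.20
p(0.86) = -12.42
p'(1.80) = -43.00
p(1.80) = -44.00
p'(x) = -20*x - 7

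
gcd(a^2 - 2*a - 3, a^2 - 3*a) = a - 3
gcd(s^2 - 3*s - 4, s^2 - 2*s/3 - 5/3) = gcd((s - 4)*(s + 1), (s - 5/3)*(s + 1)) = s + 1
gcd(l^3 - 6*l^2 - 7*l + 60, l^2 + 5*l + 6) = l + 3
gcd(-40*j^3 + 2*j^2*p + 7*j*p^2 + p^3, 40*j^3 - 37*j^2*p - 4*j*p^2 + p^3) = 5*j + p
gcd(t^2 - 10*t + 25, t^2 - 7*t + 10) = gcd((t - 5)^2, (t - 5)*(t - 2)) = t - 5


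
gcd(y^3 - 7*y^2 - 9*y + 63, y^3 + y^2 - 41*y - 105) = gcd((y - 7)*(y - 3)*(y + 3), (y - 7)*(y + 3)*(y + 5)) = y^2 - 4*y - 21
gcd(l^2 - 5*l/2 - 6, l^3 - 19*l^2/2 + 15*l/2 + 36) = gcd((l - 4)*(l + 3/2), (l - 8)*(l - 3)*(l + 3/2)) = l + 3/2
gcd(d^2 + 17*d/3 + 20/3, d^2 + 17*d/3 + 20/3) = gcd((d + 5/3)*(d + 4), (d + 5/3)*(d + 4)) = d^2 + 17*d/3 + 20/3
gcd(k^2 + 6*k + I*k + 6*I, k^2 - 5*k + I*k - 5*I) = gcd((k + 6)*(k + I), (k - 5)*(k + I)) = k + I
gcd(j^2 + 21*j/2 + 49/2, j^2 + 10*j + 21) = j + 7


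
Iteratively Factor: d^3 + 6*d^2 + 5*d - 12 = (d - 1)*(d^2 + 7*d + 12) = (d - 1)*(d + 4)*(d + 3)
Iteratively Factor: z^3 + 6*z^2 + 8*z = (z + 4)*(z^2 + 2*z) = (z + 2)*(z + 4)*(z)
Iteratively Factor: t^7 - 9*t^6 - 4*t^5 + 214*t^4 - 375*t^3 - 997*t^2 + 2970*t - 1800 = (t - 2)*(t^6 - 7*t^5 - 18*t^4 + 178*t^3 - 19*t^2 - 1035*t + 900) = (t - 2)*(t + 4)*(t^5 - 11*t^4 + 26*t^3 + 74*t^2 - 315*t + 225) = (t - 5)*(t - 2)*(t + 4)*(t^4 - 6*t^3 - 4*t^2 + 54*t - 45) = (t - 5)*(t - 2)*(t + 3)*(t + 4)*(t^3 - 9*t^2 + 23*t - 15) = (t - 5)^2*(t - 2)*(t + 3)*(t + 4)*(t^2 - 4*t + 3) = (t - 5)^2*(t - 3)*(t - 2)*(t + 3)*(t + 4)*(t - 1)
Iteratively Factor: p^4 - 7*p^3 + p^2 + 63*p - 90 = (p + 3)*(p^3 - 10*p^2 + 31*p - 30) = (p - 2)*(p + 3)*(p^2 - 8*p + 15) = (p - 3)*(p - 2)*(p + 3)*(p - 5)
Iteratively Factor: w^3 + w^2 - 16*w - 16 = (w + 4)*(w^2 - 3*w - 4) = (w - 4)*(w + 4)*(w + 1)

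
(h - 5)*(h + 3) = h^2 - 2*h - 15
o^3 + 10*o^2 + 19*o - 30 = (o - 1)*(o + 5)*(o + 6)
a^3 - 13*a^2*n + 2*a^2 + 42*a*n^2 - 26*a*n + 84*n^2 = (a + 2)*(a - 7*n)*(a - 6*n)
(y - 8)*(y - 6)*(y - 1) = y^3 - 15*y^2 + 62*y - 48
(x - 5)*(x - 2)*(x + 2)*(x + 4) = x^4 - x^3 - 24*x^2 + 4*x + 80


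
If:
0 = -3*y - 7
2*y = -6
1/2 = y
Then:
No Solution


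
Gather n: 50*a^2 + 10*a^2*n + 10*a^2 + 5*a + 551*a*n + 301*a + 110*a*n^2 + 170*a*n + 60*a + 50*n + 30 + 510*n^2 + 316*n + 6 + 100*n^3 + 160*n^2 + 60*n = 60*a^2 + 366*a + 100*n^3 + n^2*(110*a + 670) + n*(10*a^2 + 721*a + 426) + 36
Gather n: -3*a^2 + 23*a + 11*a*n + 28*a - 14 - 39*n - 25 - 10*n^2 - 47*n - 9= -3*a^2 + 51*a - 10*n^2 + n*(11*a - 86) - 48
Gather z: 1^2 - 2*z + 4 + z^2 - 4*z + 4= z^2 - 6*z + 9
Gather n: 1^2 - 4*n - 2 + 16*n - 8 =12*n - 9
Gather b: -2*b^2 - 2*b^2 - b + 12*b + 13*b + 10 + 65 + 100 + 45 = -4*b^2 + 24*b + 220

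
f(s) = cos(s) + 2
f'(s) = -sin(s)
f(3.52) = 1.07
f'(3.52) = 0.37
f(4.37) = 1.66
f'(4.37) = 0.94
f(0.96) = 2.57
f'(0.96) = -0.82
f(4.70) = 1.99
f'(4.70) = 1.00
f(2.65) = 1.12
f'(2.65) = -0.47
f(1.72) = 1.85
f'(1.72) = -0.99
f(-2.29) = 1.34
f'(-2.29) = 0.75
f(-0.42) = 2.91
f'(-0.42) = 0.41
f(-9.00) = 1.09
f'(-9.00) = 0.41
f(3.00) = 1.01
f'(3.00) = -0.14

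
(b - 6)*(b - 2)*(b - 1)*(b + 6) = b^4 - 3*b^3 - 34*b^2 + 108*b - 72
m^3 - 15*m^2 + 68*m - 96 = (m - 8)*(m - 4)*(m - 3)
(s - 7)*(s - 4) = s^2 - 11*s + 28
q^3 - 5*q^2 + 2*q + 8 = (q - 4)*(q - 2)*(q + 1)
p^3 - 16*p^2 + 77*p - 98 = (p - 7)^2*(p - 2)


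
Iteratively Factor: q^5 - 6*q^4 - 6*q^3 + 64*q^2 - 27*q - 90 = (q + 1)*(q^4 - 7*q^3 + q^2 + 63*q - 90) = (q - 3)*(q + 1)*(q^3 - 4*q^2 - 11*q + 30) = (q - 3)*(q - 2)*(q + 1)*(q^2 - 2*q - 15) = (q - 5)*(q - 3)*(q - 2)*(q + 1)*(q + 3)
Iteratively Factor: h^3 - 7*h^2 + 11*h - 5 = (h - 1)*(h^2 - 6*h + 5) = (h - 1)^2*(h - 5)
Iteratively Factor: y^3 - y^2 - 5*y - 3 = (y + 1)*(y^2 - 2*y - 3) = (y - 3)*(y + 1)*(y + 1)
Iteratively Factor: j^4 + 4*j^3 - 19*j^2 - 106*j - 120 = (j + 3)*(j^3 + j^2 - 22*j - 40) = (j + 3)*(j + 4)*(j^2 - 3*j - 10) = (j + 2)*(j + 3)*(j + 4)*(j - 5)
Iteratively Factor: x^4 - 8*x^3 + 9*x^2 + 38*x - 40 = (x - 5)*(x^3 - 3*x^2 - 6*x + 8) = (x - 5)*(x - 1)*(x^2 - 2*x - 8) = (x - 5)*(x - 1)*(x + 2)*(x - 4)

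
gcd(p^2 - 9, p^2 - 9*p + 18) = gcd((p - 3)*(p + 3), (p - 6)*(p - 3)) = p - 3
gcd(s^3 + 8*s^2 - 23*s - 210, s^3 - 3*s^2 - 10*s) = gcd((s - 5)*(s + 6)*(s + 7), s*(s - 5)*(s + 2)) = s - 5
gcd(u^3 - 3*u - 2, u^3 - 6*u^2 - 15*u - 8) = u^2 + 2*u + 1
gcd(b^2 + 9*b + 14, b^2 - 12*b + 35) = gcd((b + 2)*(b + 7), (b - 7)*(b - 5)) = 1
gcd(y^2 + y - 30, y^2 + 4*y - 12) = y + 6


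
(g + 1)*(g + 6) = g^2 + 7*g + 6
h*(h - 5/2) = h^2 - 5*h/2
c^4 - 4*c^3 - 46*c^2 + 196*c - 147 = (c - 7)*(c - 3)*(c - 1)*(c + 7)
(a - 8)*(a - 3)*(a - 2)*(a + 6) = a^4 - 7*a^3 - 32*a^2 + 228*a - 288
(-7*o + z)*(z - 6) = -7*o*z + 42*o + z^2 - 6*z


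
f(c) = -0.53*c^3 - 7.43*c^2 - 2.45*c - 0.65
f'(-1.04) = 11.28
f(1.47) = -21.99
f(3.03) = -91.03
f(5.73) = -358.35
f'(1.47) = -27.73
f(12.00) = -2015.81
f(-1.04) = -5.54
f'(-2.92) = 27.38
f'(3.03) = -62.07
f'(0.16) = -4.87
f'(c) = -1.59*c^2 - 14.86*c - 2.45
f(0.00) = -0.65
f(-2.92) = -43.65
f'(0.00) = -2.45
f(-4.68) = -97.59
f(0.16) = -1.23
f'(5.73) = -139.80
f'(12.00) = -409.73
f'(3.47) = -73.16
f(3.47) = -120.76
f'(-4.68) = 32.27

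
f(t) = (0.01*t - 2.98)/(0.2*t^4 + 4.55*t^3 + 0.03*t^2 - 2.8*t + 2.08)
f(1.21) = -0.41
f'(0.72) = 4.10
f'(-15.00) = 0.00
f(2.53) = -0.04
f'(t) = (0.01*t - 2.98)*(-0.8*t^3 - 13.65*t^2 - 0.06*t + 2.8)/(0.2*t^4 + 4.55*t^3 + 0.03*t^2 - 2.8*t + 2.08)^2 + 0.01/(0.2*t^4 + 4.55*t^3 + 0.03*t^2 - 2.8*t + 2.08) = (-0.006*t^4 + 2.293*t^3 + 40.6767*t^2 + 0.1788*t - 8.3232)/(0.04*t^8 + 1.82*t^7 + 20.7145*t^6 - 0.847*t^5 - 24.6471*t^4 + 18.76*t^3 + 7.9648*t^2 - 11.648*t + 4.3264)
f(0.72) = -1.62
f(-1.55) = 0.32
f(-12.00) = 0.00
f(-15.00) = 0.00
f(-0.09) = -1.28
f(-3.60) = 0.02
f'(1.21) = 1.06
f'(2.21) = 0.09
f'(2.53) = 0.05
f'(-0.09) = -1.48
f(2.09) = -0.07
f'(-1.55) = 0.93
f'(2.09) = 0.11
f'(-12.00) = 0.00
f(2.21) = -0.06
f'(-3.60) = 0.01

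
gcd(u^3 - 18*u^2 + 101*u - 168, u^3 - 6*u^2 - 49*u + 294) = u - 7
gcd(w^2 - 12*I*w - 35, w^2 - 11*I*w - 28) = w - 7*I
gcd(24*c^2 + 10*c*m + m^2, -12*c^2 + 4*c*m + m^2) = 6*c + m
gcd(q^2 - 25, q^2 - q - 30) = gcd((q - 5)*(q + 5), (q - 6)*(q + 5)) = q + 5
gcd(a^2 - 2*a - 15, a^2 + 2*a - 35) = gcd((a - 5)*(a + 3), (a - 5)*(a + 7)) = a - 5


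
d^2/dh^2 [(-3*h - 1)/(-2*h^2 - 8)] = (h^2*(12*h + 4) + (-9*h - 1)*(h^2 + 4))/(h^2 + 4)^3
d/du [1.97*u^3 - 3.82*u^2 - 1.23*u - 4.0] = 5.91*u^2 - 7.64*u - 1.23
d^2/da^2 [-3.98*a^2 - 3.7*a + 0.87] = -7.96000000000000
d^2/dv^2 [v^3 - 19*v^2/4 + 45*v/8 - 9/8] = 6*v - 19/2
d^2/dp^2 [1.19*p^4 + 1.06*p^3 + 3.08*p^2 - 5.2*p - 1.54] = 14.28*p^2 + 6.36*p + 6.16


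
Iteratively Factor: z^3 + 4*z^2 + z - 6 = (z + 2)*(z^2 + 2*z - 3) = (z - 1)*(z + 2)*(z + 3)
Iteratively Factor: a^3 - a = (a)*(a^2 - 1) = a*(a - 1)*(a + 1)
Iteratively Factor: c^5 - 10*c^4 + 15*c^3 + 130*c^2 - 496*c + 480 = (c - 5)*(c^4 - 5*c^3 - 10*c^2 + 80*c - 96) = (c - 5)*(c - 4)*(c^3 - c^2 - 14*c + 24) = (c - 5)*(c - 4)*(c + 4)*(c^2 - 5*c + 6) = (c - 5)*(c - 4)*(c - 3)*(c + 4)*(c - 2)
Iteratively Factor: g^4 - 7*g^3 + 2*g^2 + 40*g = (g + 2)*(g^3 - 9*g^2 + 20*g) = g*(g + 2)*(g^2 - 9*g + 20) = g*(g - 5)*(g + 2)*(g - 4)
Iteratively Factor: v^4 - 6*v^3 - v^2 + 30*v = (v + 2)*(v^3 - 8*v^2 + 15*v) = (v - 3)*(v + 2)*(v^2 - 5*v) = (v - 5)*(v - 3)*(v + 2)*(v)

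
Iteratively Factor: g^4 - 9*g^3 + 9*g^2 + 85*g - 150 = (g - 2)*(g^3 - 7*g^2 - 5*g + 75) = (g - 5)*(g - 2)*(g^2 - 2*g - 15) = (g - 5)*(g - 2)*(g + 3)*(g - 5)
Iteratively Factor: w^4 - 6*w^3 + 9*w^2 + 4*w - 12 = (w + 1)*(w^3 - 7*w^2 + 16*w - 12) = (w - 2)*(w + 1)*(w^2 - 5*w + 6) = (w - 3)*(w - 2)*(w + 1)*(w - 2)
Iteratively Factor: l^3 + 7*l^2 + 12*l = (l + 3)*(l^2 + 4*l) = (l + 3)*(l + 4)*(l)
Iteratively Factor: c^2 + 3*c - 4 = (c + 4)*(c - 1)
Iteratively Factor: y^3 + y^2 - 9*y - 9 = (y - 3)*(y^2 + 4*y + 3) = (y - 3)*(y + 3)*(y + 1)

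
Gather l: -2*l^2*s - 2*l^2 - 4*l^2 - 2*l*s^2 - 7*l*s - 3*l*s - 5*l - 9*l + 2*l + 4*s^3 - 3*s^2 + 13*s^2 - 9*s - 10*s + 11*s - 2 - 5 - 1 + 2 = l^2*(-2*s - 6) + l*(-2*s^2 - 10*s - 12) + 4*s^3 + 10*s^2 - 8*s - 6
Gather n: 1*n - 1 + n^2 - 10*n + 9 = n^2 - 9*n + 8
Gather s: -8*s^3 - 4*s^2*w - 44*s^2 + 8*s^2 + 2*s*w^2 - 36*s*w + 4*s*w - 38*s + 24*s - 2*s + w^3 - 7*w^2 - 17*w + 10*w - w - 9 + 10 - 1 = -8*s^3 + s^2*(-4*w - 36) + s*(2*w^2 - 32*w - 16) + w^3 - 7*w^2 - 8*w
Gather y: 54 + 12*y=12*y + 54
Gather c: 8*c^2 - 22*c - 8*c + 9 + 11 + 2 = 8*c^2 - 30*c + 22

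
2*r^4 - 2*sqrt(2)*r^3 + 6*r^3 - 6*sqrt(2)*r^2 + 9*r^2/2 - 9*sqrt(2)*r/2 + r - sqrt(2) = (r + 2)*(r - sqrt(2))*(sqrt(2)*r + sqrt(2)/2)^2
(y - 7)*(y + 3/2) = y^2 - 11*y/2 - 21/2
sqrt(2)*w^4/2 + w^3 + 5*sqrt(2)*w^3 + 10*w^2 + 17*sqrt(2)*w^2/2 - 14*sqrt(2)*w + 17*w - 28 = (w - 1)*(w + 4)*(w + 7)*(sqrt(2)*w/2 + 1)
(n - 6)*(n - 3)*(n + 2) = n^3 - 7*n^2 + 36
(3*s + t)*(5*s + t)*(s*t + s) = 15*s^3*t + 15*s^3 + 8*s^2*t^2 + 8*s^2*t + s*t^3 + s*t^2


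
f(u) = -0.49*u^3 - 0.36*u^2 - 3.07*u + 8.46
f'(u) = -1.47*u^2 - 0.72*u - 3.07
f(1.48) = 1.54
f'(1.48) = -7.36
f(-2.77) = 24.62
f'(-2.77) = -12.35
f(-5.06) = 78.26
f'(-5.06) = -37.06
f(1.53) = 1.17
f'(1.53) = -7.61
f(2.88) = -15.07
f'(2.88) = -17.34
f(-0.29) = 9.33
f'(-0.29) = -2.98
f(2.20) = -5.25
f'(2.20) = -11.77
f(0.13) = 8.05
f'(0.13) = -3.19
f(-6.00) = 119.76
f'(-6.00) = -51.67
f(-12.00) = 840.18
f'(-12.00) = -206.11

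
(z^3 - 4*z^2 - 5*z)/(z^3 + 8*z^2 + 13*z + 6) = z*(z - 5)/(z^2 + 7*z + 6)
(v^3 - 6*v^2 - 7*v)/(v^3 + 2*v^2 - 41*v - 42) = v*(v - 7)/(v^2 + v - 42)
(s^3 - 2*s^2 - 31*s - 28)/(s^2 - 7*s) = s + 5 + 4/s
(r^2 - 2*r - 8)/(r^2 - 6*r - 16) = (r - 4)/(r - 8)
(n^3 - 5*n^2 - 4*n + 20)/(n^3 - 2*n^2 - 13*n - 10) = (n - 2)/(n + 1)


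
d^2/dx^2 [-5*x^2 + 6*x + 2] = -10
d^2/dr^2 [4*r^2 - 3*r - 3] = 8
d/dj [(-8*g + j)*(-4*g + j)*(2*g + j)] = 8*g^2 - 20*g*j + 3*j^2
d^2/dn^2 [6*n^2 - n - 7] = 12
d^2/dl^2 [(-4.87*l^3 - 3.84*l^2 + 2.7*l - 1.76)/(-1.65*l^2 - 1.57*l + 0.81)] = (-2.8421709430404e-14*l^4 + 2.42909599999998*l^3 + 22.383486*l^2 + 24.875622*l + 11.552596)/(4.492125*l^6 + 12.822975*l^5 + 5.58558*l^4 - 8.719937*l^3 - 2.742012*l^2 + 3.090231*l - 0.531441)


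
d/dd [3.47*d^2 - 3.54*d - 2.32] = 6.94*d - 3.54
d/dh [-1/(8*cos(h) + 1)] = -8*sin(h)/(8*cos(h) + 1)^2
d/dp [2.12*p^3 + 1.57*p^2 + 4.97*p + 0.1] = 6.36*p^2 + 3.14*p + 4.97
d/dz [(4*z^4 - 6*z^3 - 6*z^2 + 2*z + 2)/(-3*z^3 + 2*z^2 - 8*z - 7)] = 2*(-6*z^6 + 8*z^5 - 63*z^4 - 2*z^3 + 94*z^2 + 38*z + 1)/(9*z^6 - 12*z^5 + 52*z^4 + 10*z^3 + 36*z^2 + 112*z + 49)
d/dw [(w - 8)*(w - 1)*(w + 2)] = 3*w^2 - 14*w - 10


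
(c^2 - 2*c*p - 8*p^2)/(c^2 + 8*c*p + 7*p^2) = (c^2 - 2*c*p - 8*p^2)/(c^2 + 8*c*p + 7*p^2)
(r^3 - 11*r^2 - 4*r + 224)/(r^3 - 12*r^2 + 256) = (r - 7)/(r - 8)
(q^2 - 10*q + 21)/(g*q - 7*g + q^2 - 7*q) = (q - 3)/(g + q)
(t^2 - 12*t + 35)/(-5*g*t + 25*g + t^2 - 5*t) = (t - 7)/(-5*g + t)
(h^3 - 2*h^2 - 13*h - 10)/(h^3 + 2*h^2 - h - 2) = (h - 5)/(h - 1)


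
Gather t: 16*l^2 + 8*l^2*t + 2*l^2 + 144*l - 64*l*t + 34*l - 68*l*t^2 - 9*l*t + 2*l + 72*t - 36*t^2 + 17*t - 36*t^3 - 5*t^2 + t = 18*l^2 + 180*l - 36*t^3 + t^2*(-68*l - 41) + t*(8*l^2 - 73*l + 90)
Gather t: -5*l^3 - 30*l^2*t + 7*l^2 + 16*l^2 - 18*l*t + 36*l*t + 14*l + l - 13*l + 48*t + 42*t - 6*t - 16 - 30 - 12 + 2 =-5*l^3 + 23*l^2 + 2*l + t*(-30*l^2 + 18*l + 84) - 56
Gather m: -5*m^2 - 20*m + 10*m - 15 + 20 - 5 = -5*m^2 - 10*m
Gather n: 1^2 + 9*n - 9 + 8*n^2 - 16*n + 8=8*n^2 - 7*n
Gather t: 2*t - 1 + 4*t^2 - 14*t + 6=4*t^2 - 12*t + 5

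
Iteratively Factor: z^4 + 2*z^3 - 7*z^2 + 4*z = (z - 1)*(z^3 + 3*z^2 - 4*z) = (z - 1)^2*(z^2 + 4*z) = z*(z - 1)^2*(z + 4)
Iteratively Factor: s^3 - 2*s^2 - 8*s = (s + 2)*(s^2 - 4*s) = s*(s + 2)*(s - 4)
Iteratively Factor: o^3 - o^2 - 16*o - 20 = (o + 2)*(o^2 - 3*o - 10) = (o - 5)*(o + 2)*(o + 2)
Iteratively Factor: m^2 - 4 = (m - 2)*(m + 2)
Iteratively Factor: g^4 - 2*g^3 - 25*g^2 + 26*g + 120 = (g + 2)*(g^3 - 4*g^2 - 17*g + 60) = (g - 5)*(g + 2)*(g^2 + g - 12) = (g - 5)*(g + 2)*(g + 4)*(g - 3)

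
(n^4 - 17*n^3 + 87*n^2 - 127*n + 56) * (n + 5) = n^5 - 12*n^4 + 2*n^3 + 308*n^2 - 579*n + 280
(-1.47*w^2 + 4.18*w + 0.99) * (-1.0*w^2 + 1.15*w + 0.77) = 1.47*w^4 - 5.8705*w^3 + 2.6851*w^2 + 4.3571*w + 0.7623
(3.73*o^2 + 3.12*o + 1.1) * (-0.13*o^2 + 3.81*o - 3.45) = -0.4849*o^4 + 13.8057*o^3 - 1.1243*o^2 - 6.573*o - 3.795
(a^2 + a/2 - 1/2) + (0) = a^2 + a/2 - 1/2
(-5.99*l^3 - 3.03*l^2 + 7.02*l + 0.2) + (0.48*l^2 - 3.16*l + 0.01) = -5.99*l^3 - 2.55*l^2 + 3.86*l + 0.21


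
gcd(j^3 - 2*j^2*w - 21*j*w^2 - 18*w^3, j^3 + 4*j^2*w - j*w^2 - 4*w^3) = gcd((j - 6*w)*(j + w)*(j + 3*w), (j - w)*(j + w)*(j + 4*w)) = j + w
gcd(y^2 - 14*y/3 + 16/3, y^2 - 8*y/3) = y - 8/3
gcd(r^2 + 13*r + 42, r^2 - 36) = r + 6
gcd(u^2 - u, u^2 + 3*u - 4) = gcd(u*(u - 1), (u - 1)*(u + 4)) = u - 1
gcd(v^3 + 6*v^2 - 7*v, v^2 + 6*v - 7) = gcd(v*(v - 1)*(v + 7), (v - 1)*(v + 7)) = v^2 + 6*v - 7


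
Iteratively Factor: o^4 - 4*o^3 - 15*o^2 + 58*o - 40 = (o - 2)*(o^3 - 2*o^2 - 19*o + 20) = (o - 2)*(o + 4)*(o^2 - 6*o + 5) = (o - 5)*(o - 2)*(o + 4)*(o - 1)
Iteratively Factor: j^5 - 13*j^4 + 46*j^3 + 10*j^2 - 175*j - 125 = (j - 5)*(j^4 - 8*j^3 + 6*j^2 + 40*j + 25) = (j - 5)*(j + 1)*(j^3 - 9*j^2 + 15*j + 25) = (j - 5)^2*(j + 1)*(j^2 - 4*j - 5) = (j - 5)^2*(j + 1)^2*(j - 5)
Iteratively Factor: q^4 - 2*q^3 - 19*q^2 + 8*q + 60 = (q - 2)*(q^3 - 19*q - 30) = (q - 2)*(q + 2)*(q^2 - 2*q - 15) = (q - 5)*(q - 2)*(q + 2)*(q + 3)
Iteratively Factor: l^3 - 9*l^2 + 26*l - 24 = (l - 4)*(l^2 - 5*l + 6) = (l - 4)*(l - 3)*(l - 2)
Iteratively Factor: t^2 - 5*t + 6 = (t - 2)*(t - 3)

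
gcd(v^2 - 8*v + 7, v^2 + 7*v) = 1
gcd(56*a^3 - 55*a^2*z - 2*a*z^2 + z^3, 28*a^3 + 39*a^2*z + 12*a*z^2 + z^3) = 7*a + z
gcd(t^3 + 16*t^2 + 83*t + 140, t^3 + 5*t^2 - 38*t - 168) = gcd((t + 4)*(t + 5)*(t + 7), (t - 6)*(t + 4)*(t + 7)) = t^2 + 11*t + 28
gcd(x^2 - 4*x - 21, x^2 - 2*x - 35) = x - 7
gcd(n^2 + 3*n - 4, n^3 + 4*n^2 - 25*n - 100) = n + 4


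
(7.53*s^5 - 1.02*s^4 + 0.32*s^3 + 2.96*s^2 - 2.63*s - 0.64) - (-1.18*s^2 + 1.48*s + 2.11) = 7.53*s^5 - 1.02*s^4 + 0.32*s^3 + 4.14*s^2 - 4.11*s - 2.75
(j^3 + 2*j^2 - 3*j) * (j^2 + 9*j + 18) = j^5 + 11*j^4 + 33*j^3 + 9*j^2 - 54*j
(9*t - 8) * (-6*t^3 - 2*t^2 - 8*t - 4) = -54*t^4 + 30*t^3 - 56*t^2 + 28*t + 32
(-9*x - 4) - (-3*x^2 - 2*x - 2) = 3*x^2 - 7*x - 2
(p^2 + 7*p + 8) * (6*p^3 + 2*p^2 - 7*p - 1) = 6*p^5 + 44*p^4 + 55*p^3 - 34*p^2 - 63*p - 8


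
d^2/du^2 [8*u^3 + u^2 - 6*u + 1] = 48*u + 2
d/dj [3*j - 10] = 3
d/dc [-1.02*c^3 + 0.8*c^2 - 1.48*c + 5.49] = -3.06*c^2 + 1.6*c - 1.48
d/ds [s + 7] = 1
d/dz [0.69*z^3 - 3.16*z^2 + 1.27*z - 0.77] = 2.07*z^2 - 6.32*z + 1.27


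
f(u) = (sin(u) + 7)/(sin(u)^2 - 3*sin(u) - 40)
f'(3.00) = 0.01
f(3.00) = -0.18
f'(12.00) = -0.00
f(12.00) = -0.17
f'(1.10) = -0.01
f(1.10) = -0.19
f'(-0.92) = -0.00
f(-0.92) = -0.17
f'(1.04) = -0.01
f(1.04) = -0.19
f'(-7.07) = -0.00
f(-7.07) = -0.17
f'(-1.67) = 0.00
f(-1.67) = -0.17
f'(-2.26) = 0.00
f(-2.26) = -0.17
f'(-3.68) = 0.01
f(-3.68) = -0.18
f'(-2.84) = 0.01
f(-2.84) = -0.17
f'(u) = (-2*sin(u)*cos(u) + 3*cos(u))*(sin(u) + 7)/(sin(u)^2 - 3*sin(u) - 40)^2 + cos(u)/(sin(u)^2 - 3*sin(u) - 40)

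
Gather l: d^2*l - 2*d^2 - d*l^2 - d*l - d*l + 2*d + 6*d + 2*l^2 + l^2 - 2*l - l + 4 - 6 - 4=-2*d^2 + 8*d + l^2*(3 - d) + l*(d^2 - 2*d - 3) - 6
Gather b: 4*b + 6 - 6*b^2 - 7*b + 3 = -6*b^2 - 3*b + 9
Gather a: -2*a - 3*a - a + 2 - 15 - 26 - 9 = -6*a - 48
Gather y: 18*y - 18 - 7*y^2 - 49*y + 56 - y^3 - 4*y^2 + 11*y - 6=-y^3 - 11*y^2 - 20*y + 32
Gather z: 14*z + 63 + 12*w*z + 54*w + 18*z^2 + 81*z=54*w + 18*z^2 + z*(12*w + 95) + 63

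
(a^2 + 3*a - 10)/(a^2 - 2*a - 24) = (-a^2 - 3*a + 10)/(-a^2 + 2*a + 24)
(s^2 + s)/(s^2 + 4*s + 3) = s/(s + 3)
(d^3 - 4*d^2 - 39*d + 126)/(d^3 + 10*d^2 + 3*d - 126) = (d - 7)/(d + 7)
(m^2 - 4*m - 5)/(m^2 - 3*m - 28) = (-m^2 + 4*m + 5)/(-m^2 + 3*m + 28)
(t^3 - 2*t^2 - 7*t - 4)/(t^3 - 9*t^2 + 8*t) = (t^3 - 2*t^2 - 7*t - 4)/(t*(t^2 - 9*t + 8))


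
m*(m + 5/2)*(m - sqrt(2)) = m^3 - sqrt(2)*m^2 + 5*m^2/2 - 5*sqrt(2)*m/2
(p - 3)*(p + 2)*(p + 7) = p^3 + 6*p^2 - 13*p - 42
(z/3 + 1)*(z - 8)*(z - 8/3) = z^3/3 - 23*z^2/9 - 32*z/9 + 64/3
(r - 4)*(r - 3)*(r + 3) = r^3 - 4*r^2 - 9*r + 36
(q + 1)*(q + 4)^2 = q^3 + 9*q^2 + 24*q + 16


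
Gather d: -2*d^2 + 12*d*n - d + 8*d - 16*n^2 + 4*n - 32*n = -2*d^2 + d*(12*n + 7) - 16*n^2 - 28*n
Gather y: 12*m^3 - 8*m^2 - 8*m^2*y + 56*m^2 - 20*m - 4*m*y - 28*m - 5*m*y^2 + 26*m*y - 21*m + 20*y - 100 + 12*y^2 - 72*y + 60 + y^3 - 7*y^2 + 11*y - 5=12*m^3 + 48*m^2 - 69*m + y^3 + y^2*(5 - 5*m) + y*(-8*m^2 + 22*m - 41) - 45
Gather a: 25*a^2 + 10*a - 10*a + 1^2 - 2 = 25*a^2 - 1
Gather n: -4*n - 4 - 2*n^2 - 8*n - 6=-2*n^2 - 12*n - 10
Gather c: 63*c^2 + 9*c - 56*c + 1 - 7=63*c^2 - 47*c - 6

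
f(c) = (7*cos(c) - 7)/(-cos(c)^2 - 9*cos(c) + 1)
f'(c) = (-2*sin(c)*cos(c) - 9*sin(c))*(7*cos(c) - 7)/(-cos(c)^2 - 9*cos(c) + 1)^2 - 7*sin(c)/(-cos(c)^2 - 9*cos(c) + 1)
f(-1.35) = 5.36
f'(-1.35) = -55.18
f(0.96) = 0.66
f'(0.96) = 2.51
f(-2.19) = -1.88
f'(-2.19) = -1.07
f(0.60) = 0.17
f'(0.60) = 0.70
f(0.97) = 0.69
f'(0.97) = 2.62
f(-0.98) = 0.72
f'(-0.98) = -2.74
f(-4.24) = -2.08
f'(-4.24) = 1.80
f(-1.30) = 3.47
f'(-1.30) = -26.10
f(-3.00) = -1.56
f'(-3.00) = -0.06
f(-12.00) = 0.15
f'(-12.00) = 0.63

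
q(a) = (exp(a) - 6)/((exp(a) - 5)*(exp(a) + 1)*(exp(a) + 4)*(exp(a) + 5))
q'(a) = -(exp(a) - 6)*exp(a)/((exp(a) - 5)*(exp(a) + 1)*(exp(a) + 4)*(exp(a) + 5)^2) - (exp(a) - 6)*exp(a)/((exp(a) - 5)*(exp(a) + 1)*(exp(a) + 4)^2*(exp(a) + 5)) - (exp(a) - 6)*exp(a)/((exp(a) - 5)*(exp(a) + 1)^2*(exp(a) + 4)*(exp(a) + 5)) - (exp(a) - 6)*exp(a)/((exp(a) - 5)^2*(exp(a) + 1)*(exp(a) + 4)*(exp(a) + 5)) + exp(a)/((exp(a) - 5)*(exp(a) + 1)*(exp(a) + 4)*(exp(a) + 5))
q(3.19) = 0.00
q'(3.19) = -0.00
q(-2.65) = 0.05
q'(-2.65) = -0.01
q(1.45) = 0.01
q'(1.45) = 0.01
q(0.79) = 0.01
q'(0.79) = -0.01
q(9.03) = 0.00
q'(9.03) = -0.00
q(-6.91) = 0.06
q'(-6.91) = -0.00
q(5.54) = 0.00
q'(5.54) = -0.00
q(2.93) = 0.00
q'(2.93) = -0.00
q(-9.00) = 0.06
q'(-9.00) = 0.00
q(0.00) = 0.02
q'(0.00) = -0.02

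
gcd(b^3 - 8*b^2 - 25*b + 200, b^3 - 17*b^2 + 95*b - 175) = b - 5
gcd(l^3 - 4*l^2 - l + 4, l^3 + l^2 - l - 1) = l^2 - 1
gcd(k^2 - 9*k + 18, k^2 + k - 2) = 1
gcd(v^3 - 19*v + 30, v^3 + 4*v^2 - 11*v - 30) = v^2 + 2*v - 15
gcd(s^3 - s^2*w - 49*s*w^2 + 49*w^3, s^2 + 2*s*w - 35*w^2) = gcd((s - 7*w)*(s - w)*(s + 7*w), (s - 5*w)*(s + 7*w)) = s + 7*w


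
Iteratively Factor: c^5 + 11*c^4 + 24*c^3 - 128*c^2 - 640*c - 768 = (c + 4)*(c^4 + 7*c^3 - 4*c^2 - 112*c - 192) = (c + 3)*(c + 4)*(c^3 + 4*c^2 - 16*c - 64) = (c + 3)*(c + 4)^2*(c^2 - 16) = (c - 4)*(c + 3)*(c + 4)^2*(c + 4)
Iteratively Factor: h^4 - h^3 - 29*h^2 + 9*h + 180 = (h + 3)*(h^3 - 4*h^2 - 17*h + 60) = (h - 5)*(h + 3)*(h^2 + h - 12) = (h - 5)*(h - 3)*(h + 3)*(h + 4)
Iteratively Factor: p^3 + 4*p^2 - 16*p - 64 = (p + 4)*(p^2 - 16) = (p - 4)*(p + 4)*(p + 4)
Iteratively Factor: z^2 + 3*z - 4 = (z + 4)*(z - 1)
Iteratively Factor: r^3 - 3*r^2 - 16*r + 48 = (r - 4)*(r^2 + r - 12) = (r - 4)*(r + 4)*(r - 3)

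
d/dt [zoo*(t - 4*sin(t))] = zoo*(cos(t) + 1)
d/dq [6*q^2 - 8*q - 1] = 12*q - 8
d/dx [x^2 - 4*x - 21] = 2*x - 4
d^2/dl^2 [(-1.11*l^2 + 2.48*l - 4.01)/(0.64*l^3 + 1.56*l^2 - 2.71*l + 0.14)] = (-0.909312*l^6 + 6.094848*l^5 - 16.404864*l^4 - 51.376952*l^3 - 18.034704*l^2 + 100.62204*l - 55.309802)/(0.262144*l^9 + 1.916928*l^8 + 1.342464*l^7 - 12.265536*l^6 - 4.84584*l^5 + 33.935604*l^4 - 23.416063*l^3 + 3.17625*l^2 - 0.159348*l + 0.002744)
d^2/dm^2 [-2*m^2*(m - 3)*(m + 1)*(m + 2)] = -40*m^3 + 84*m + 24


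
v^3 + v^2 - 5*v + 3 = (v - 1)^2*(v + 3)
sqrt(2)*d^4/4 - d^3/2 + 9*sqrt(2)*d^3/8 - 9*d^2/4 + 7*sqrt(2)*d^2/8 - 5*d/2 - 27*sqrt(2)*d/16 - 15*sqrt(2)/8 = (d/2 + 1)*(d + 5/2)*(d - 3*sqrt(2)/2)*(sqrt(2)*d/2 + 1/2)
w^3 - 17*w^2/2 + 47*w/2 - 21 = (w - 7/2)*(w - 3)*(w - 2)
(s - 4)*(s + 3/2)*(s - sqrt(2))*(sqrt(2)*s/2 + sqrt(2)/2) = sqrt(2)*s^4/2 - 3*sqrt(2)*s^3/4 - s^3 - 17*sqrt(2)*s^2/4 + 3*s^2/2 - 3*sqrt(2)*s + 17*s/2 + 6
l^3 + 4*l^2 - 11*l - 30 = (l - 3)*(l + 2)*(l + 5)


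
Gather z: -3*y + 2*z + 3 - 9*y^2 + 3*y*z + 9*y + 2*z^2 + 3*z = -9*y^2 + 6*y + 2*z^2 + z*(3*y + 5) + 3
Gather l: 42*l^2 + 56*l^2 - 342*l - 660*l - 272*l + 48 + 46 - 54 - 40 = 98*l^2 - 1274*l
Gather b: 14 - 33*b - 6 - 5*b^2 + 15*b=-5*b^2 - 18*b + 8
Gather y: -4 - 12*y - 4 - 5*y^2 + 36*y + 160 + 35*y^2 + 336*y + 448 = 30*y^2 + 360*y + 600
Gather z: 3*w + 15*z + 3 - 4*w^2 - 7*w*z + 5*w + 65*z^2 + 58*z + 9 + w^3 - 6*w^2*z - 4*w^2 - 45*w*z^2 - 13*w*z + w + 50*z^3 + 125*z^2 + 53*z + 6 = w^3 - 8*w^2 + 9*w + 50*z^3 + z^2*(190 - 45*w) + z*(-6*w^2 - 20*w + 126) + 18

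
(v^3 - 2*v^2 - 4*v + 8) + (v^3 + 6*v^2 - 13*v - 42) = 2*v^3 + 4*v^2 - 17*v - 34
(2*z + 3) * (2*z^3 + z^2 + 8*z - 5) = 4*z^4 + 8*z^3 + 19*z^2 + 14*z - 15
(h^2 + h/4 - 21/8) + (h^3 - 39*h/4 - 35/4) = h^3 + h^2 - 19*h/2 - 91/8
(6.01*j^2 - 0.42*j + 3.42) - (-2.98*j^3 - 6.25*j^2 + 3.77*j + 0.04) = 2.98*j^3 + 12.26*j^2 - 4.19*j + 3.38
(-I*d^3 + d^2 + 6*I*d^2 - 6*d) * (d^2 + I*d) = -I*d^5 + 2*d^4 + 6*I*d^4 - 12*d^3 + I*d^3 - 6*I*d^2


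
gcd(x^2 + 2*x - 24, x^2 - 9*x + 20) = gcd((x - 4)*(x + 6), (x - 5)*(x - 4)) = x - 4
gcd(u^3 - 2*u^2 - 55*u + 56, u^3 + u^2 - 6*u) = 1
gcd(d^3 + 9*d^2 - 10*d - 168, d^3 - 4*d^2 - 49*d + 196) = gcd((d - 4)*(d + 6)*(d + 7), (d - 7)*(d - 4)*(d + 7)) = d^2 + 3*d - 28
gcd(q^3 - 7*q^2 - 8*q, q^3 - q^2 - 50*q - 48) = q^2 - 7*q - 8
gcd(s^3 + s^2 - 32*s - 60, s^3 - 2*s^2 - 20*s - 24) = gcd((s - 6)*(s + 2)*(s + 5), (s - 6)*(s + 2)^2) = s^2 - 4*s - 12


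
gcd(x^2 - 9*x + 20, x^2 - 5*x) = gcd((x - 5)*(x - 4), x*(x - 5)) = x - 5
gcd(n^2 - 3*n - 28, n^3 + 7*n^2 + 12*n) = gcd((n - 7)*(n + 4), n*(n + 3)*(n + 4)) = n + 4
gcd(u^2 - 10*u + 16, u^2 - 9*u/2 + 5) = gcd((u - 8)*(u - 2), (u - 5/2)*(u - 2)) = u - 2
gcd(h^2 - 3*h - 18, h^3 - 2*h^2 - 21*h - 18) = h^2 - 3*h - 18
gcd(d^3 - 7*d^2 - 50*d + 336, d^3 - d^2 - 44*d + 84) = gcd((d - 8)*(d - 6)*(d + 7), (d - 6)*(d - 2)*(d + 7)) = d^2 + d - 42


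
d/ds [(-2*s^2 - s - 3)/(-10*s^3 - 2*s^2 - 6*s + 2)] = 5*(-s^4 - s^3 - 4*s^2 - s - 1)/(25*s^6 + 10*s^5 + 31*s^4 - 4*s^3 + 7*s^2 - 6*s + 1)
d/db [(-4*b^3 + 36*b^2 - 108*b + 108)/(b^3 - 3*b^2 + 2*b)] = 8*(-3*b^4 + 25*b^3 - 72*b^2 + 81*b - 27)/(b^2*(b^4 - 6*b^3 + 13*b^2 - 12*b + 4))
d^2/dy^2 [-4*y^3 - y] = -24*y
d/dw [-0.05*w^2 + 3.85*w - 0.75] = 3.85 - 0.1*w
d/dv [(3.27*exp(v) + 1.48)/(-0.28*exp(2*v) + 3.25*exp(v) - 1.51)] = (0.9156*exp(2*v) + 0.828799999999999*exp(v) - 9.7477)*exp(v)/(0.0784*exp(4*v) - 1.82*exp(3*v) + 11.4081*exp(2*v) - 9.815*exp(v) + 2.2801)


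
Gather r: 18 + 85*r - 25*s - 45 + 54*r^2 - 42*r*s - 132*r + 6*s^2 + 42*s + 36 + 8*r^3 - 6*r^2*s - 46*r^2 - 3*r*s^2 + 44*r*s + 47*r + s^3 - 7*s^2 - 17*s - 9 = 8*r^3 + r^2*(8 - 6*s) + r*(-3*s^2 + 2*s) + s^3 - s^2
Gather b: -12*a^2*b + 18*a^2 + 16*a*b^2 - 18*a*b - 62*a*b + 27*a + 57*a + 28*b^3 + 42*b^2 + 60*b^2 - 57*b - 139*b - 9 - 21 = 18*a^2 + 84*a + 28*b^3 + b^2*(16*a + 102) + b*(-12*a^2 - 80*a - 196) - 30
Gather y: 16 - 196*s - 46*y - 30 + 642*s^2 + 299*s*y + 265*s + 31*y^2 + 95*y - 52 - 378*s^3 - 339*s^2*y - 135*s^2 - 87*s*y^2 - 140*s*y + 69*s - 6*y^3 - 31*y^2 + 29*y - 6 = -378*s^3 + 507*s^2 - 87*s*y^2 + 138*s - 6*y^3 + y*(-339*s^2 + 159*s + 78) - 72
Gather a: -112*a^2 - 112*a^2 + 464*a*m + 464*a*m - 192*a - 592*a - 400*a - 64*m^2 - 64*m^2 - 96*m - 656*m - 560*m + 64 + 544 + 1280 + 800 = -224*a^2 + a*(928*m - 1184) - 128*m^2 - 1312*m + 2688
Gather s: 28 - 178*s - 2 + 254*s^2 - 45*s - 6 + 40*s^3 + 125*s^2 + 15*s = 40*s^3 + 379*s^2 - 208*s + 20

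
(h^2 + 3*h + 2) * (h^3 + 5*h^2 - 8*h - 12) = h^5 + 8*h^4 + 9*h^3 - 26*h^2 - 52*h - 24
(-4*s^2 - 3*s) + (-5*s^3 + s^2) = -5*s^3 - 3*s^2 - 3*s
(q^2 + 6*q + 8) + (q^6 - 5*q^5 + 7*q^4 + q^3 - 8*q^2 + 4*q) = q^6 - 5*q^5 + 7*q^4 + q^3 - 7*q^2 + 10*q + 8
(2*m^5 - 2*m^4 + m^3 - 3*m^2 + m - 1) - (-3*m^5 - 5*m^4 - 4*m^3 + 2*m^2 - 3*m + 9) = 5*m^5 + 3*m^4 + 5*m^3 - 5*m^2 + 4*m - 10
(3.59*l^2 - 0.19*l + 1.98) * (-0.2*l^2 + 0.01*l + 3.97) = -0.718*l^4 + 0.0739*l^3 + 13.8544*l^2 - 0.7345*l + 7.8606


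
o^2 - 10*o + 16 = (o - 8)*(o - 2)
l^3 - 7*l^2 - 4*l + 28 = (l - 7)*(l - 2)*(l + 2)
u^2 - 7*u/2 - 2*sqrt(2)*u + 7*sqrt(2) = (u - 7/2)*(u - 2*sqrt(2))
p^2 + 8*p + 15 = (p + 3)*(p + 5)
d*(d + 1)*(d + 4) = d^3 + 5*d^2 + 4*d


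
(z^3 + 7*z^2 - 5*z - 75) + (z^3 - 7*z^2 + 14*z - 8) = 2*z^3 + 9*z - 83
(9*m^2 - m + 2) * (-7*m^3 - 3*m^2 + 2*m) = -63*m^5 - 20*m^4 + 7*m^3 - 8*m^2 + 4*m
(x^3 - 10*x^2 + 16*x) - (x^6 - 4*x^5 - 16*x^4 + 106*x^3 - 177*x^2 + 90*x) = -x^6 + 4*x^5 + 16*x^4 - 105*x^3 + 167*x^2 - 74*x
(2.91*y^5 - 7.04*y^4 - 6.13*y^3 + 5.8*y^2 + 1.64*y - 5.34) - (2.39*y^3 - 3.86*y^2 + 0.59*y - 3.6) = 2.91*y^5 - 7.04*y^4 - 8.52*y^3 + 9.66*y^2 + 1.05*y - 1.74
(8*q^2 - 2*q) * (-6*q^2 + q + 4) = -48*q^4 + 20*q^3 + 30*q^2 - 8*q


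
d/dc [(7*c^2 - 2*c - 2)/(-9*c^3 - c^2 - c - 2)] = (63*c^4 - 36*c^3 - 63*c^2 - 32*c + 2)/(81*c^6 + 18*c^5 + 19*c^4 + 38*c^3 + 5*c^2 + 4*c + 4)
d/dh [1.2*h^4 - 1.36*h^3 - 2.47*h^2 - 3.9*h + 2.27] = 4.8*h^3 - 4.08*h^2 - 4.94*h - 3.9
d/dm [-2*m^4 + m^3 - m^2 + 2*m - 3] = -8*m^3 + 3*m^2 - 2*m + 2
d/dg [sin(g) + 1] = cos(g)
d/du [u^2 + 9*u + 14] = 2*u + 9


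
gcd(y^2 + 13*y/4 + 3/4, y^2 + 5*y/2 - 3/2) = y + 3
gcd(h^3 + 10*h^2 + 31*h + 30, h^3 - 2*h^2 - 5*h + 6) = h + 2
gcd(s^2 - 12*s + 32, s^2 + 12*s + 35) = 1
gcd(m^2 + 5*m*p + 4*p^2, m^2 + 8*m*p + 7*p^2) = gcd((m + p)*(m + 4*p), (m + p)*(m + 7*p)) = m + p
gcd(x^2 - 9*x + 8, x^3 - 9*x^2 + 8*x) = x^2 - 9*x + 8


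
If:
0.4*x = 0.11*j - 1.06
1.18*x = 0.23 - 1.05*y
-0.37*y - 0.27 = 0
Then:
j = 12.71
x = 0.84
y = -0.73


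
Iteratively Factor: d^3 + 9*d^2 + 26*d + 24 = (d + 3)*(d^2 + 6*d + 8) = (d + 3)*(d + 4)*(d + 2)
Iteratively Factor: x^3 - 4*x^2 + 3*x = (x - 1)*(x^2 - 3*x) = x*(x - 1)*(x - 3)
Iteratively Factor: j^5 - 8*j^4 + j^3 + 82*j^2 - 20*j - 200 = (j + 2)*(j^4 - 10*j^3 + 21*j^2 + 40*j - 100) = (j + 2)^2*(j^3 - 12*j^2 + 45*j - 50) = (j - 5)*(j + 2)^2*(j^2 - 7*j + 10) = (j - 5)*(j - 2)*(j + 2)^2*(j - 5)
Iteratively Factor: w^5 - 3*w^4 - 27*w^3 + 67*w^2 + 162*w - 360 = (w + 4)*(w^4 - 7*w^3 + w^2 + 63*w - 90) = (w - 5)*(w + 4)*(w^3 - 2*w^2 - 9*w + 18) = (w - 5)*(w + 3)*(w + 4)*(w^2 - 5*w + 6) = (w - 5)*(w - 3)*(w + 3)*(w + 4)*(w - 2)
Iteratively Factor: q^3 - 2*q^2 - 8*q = (q - 4)*(q^2 + 2*q) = (q - 4)*(q + 2)*(q)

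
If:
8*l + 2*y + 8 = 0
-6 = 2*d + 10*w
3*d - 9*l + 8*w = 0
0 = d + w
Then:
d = 3/4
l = -5/12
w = -3/4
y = -7/3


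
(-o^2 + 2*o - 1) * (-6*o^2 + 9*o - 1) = 6*o^4 - 21*o^3 + 25*o^2 - 11*o + 1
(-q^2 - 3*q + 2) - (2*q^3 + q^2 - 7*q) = -2*q^3 - 2*q^2 + 4*q + 2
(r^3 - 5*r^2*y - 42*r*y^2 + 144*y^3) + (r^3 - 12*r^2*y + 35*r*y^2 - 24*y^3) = 2*r^3 - 17*r^2*y - 7*r*y^2 + 120*y^3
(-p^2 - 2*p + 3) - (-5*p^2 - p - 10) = 4*p^2 - p + 13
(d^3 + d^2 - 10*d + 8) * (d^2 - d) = d^5 - 11*d^3 + 18*d^2 - 8*d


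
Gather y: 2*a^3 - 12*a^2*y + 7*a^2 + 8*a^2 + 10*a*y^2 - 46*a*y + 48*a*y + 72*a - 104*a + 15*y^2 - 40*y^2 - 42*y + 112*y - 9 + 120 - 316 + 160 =2*a^3 + 15*a^2 - 32*a + y^2*(10*a - 25) + y*(-12*a^2 + 2*a + 70) - 45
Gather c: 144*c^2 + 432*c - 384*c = 144*c^2 + 48*c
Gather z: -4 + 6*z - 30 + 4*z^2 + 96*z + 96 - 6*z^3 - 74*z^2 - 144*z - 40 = -6*z^3 - 70*z^2 - 42*z + 22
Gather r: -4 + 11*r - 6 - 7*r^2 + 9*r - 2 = -7*r^2 + 20*r - 12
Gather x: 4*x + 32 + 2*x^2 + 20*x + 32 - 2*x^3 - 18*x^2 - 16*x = -2*x^3 - 16*x^2 + 8*x + 64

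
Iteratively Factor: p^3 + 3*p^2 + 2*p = (p + 2)*(p^2 + p) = (p + 1)*(p + 2)*(p)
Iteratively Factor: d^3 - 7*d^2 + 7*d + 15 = (d + 1)*(d^2 - 8*d + 15) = (d - 5)*(d + 1)*(d - 3)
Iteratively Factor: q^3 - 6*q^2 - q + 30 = (q + 2)*(q^2 - 8*q + 15) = (q - 3)*(q + 2)*(q - 5)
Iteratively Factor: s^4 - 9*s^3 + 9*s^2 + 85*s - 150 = (s - 5)*(s^3 - 4*s^2 - 11*s + 30) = (s - 5)*(s + 3)*(s^2 - 7*s + 10) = (s - 5)*(s - 2)*(s + 3)*(s - 5)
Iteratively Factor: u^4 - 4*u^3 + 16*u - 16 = (u - 2)*(u^3 - 2*u^2 - 4*u + 8) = (u - 2)^2*(u^2 - 4) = (u - 2)^3*(u + 2)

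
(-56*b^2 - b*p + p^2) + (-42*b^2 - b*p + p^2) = -98*b^2 - 2*b*p + 2*p^2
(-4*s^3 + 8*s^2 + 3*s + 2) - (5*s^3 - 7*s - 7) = -9*s^3 + 8*s^2 + 10*s + 9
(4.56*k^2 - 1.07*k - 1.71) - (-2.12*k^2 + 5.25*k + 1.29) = 6.68*k^2 - 6.32*k - 3.0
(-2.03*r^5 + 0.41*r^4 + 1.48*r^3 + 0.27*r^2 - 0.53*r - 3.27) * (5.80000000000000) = -11.774*r^5 + 2.378*r^4 + 8.584*r^3 + 1.566*r^2 - 3.074*r - 18.966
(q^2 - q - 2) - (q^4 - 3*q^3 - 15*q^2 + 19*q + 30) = -q^4 + 3*q^3 + 16*q^2 - 20*q - 32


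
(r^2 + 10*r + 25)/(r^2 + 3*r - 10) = (r + 5)/(r - 2)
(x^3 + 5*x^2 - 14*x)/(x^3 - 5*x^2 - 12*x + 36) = x*(x + 7)/(x^2 - 3*x - 18)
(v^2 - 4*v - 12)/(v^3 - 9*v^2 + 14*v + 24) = (v + 2)/(v^2 - 3*v - 4)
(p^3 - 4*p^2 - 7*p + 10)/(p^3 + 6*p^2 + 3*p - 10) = (p - 5)/(p + 5)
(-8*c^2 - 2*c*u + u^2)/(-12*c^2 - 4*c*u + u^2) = (-4*c + u)/(-6*c + u)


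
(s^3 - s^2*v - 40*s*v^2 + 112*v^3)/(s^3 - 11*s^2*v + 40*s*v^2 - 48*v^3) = (s + 7*v)/(s - 3*v)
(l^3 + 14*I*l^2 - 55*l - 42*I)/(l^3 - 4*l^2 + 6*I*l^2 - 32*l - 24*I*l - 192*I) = (l^2 + 8*I*l - 7)/(l^2 - 4*l - 32)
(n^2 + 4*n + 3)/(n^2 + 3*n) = (n + 1)/n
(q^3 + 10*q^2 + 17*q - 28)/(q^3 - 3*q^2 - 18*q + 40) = (q^2 + 6*q - 7)/(q^2 - 7*q + 10)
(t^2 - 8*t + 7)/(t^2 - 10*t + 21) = (t - 1)/(t - 3)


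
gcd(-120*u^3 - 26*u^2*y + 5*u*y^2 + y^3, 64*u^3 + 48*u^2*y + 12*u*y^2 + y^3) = 4*u + y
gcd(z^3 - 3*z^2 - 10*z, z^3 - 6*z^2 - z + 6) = 1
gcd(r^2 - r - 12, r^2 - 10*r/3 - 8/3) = r - 4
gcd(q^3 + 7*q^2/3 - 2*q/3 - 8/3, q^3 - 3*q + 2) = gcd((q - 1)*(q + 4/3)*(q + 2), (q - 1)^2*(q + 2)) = q^2 + q - 2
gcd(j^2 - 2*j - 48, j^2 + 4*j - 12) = j + 6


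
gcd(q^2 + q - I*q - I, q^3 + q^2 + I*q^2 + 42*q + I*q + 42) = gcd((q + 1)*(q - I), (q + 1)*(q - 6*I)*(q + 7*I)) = q + 1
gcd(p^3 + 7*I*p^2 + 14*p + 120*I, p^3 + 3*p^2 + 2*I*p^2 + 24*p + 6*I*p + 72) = p^2 + 2*I*p + 24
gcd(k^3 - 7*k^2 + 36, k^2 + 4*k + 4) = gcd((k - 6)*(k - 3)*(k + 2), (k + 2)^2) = k + 2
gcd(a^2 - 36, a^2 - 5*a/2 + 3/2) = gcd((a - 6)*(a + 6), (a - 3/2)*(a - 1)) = 1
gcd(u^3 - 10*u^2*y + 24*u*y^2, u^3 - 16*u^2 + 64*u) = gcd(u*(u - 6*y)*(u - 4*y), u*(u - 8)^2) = u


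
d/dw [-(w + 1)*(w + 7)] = -2*w - 8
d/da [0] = 0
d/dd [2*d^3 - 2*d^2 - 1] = 2*d*(3*d - 2)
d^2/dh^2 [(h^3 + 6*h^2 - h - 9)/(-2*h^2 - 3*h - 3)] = 2*(37*h^3 + 189*h^2 + 117*h - 36)/(8*h^6 + 36*h^5 + 90*h^4 + 135*h^3 + 135*h^2 + 81*h + 27)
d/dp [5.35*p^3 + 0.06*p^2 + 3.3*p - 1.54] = 16.05*p^2 + 0.12*p + 3.3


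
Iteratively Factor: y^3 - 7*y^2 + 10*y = (y - 5)*(y^2 - 2*y) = y*(y - 5)*(y - 2)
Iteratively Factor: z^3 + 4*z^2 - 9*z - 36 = (z - 3)*(z^2 + 7*z + 12) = (z - 3)*(z + 3)*(z + 4)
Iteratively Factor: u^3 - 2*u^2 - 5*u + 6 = (u - 3)*(u^2 + u - 2) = (u - 3)*(u + 2)*(u - 1)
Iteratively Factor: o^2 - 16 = (o + 4)*(o - 4)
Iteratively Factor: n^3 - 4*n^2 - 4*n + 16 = (n + 2)*(n^2 - 6*n + 8) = (n - 4)*(n + 2)*(n - 2)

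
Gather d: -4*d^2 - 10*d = -4*d^2 - 10*d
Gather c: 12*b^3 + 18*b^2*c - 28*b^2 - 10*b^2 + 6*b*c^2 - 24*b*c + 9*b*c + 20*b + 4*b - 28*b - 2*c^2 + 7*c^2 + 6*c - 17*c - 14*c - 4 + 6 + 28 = 12*b^3 - 38*b^2 - 4*b + c^2*(6*b + 5) + c*(18*b^2 - 15*b - 25) + 30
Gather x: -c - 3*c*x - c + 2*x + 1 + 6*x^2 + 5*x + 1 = -2*c + 6*x^2 + x*(7 - 3*c) + 2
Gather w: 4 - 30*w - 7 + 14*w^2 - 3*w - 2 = 14*w^2 - 33*w - 5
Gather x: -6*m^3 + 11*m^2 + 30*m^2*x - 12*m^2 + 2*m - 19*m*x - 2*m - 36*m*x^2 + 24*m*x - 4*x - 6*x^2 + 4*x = -6*m^3 - m^2 + x^2*(-36*m - 6) + x*(30*m^2 + 5*m)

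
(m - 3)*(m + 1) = m^2 - 2*m - 3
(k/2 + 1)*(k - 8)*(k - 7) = k^3/2 - 13*k^2/2 + 13*k + 56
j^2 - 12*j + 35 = (j - 7)*(j - 5)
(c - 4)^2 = c^2 - 8*c + 16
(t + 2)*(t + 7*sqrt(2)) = t^2 + 2*t + 7*sqrt(2)*t + 14*sqrt(2)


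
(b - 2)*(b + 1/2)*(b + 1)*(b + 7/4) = b^4 + 5*b^3/4 - 27*b^2/8 - 43*b/8 - 7/4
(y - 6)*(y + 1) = y^2 - 5*y - 6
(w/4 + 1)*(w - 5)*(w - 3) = w^3/4 - w^2 - 17*w/4 + 15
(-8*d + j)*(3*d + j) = -24*d^2 - 5*d*j + j^2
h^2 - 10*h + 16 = (h - 8)*(h - 2)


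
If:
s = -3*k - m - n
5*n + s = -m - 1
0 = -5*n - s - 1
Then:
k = 1/15 - 4*s/15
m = 0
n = -s/5 - 1/5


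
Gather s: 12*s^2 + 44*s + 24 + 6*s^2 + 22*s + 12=18*s^2 + 66*s + 36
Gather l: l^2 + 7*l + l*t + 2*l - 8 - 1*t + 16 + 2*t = l^2 + l*(t + 9) + t + 8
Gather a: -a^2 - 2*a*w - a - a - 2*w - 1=-a^2 + a*(-2*w - 2) - 2*w - 1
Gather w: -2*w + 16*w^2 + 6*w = 16*w^2 + 4*w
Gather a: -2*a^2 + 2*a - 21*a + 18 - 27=-2*a^2 - 19*a - 9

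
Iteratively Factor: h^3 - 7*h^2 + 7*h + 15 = (h + 1)*(h^2 - 8*h + 15) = (h - 3)*(h + 1)*(h - 5)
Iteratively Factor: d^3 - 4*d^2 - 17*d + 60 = (d - 3)*(d^2 - d - 20) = (d - 3)*(d + 4)*(d - 5)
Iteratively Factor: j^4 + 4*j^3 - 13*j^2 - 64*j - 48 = (j + 1)*(j^3 + 3*j^2 - 16*j - 48) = (j + 1)*(j + 3)*(j^2 - 16) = (j - 4)*(j + 1)*(j + 3)*(j + 4)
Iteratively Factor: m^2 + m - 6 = (m - 2)*(m + 3)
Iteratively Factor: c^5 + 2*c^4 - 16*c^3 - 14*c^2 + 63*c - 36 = (c - 1)*(c^4 + 3*c^3 - 13*c^2 - 27*c + 36) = (c - 1)*(c + 3)*(c^3 - 13*c + 12) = (c - 1)^2*(c + 3)*(c^2 + c - 12) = (c - 3)*(c - 1)^2*(c + 3)*(c + 4)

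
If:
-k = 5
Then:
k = -5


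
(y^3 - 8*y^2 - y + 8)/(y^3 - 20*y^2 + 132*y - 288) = (y^2 - 1)/(y^2 - 12*y + 36)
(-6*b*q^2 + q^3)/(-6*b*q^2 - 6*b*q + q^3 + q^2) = q/(q + 1)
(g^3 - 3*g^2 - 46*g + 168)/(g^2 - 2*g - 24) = (g^2 + 3*g - 28)/(g + 4)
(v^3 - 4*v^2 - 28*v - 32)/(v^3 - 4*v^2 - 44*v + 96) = (v^2 + 4*v + 4)/(v^2 + 4*v - 12)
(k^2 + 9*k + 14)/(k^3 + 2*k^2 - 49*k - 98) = 1/(k - 7)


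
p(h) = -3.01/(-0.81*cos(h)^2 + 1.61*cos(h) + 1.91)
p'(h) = -3.01*(-1.62*sin(h)*cos(h) + 1.61*sin(h))/(-0.81*cos(h)^2 + 1.61*cos(h) + 1.91)^2 = (4.8762*cos(h) - 4.8461)*sin(h)/(-0.81*cos(h)^2 + 1.61*cos(h) + 1.91)^2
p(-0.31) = -1.11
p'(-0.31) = 0.01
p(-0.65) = -1.12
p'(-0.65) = 0.08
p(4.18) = -3.40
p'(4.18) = 8.07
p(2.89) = 7.36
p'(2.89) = -14.23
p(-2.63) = 27.43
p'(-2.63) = 369.93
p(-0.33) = -1.11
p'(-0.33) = 0.01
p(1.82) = -2.06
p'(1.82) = -2.74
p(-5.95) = -1.11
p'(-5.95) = -0.01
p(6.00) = -1.11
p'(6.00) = 0.01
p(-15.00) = -13.72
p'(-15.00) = 115.48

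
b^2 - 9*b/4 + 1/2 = (b - 2)*(b - 1/4)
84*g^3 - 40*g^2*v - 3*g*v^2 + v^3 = (-7*g + v)*(-2*g + v)*(6*g + v)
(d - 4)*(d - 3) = d^2 - 7*d + 12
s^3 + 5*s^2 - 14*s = s*(s - 2)*(s + 7)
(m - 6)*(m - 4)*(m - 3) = m^3 - 13*m^2 + 54*m - 72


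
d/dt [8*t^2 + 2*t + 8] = 16*t + 2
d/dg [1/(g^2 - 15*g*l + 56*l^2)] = (-2*g + 15*l)/(g^2 - 15*g*l + 56*l^2)^2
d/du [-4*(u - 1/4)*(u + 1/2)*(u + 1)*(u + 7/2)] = -16*u^3 - 57*u^2 - 36*u - 5/4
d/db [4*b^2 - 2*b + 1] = 8*b - 2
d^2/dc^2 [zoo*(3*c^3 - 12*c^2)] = zoo*(c + 1)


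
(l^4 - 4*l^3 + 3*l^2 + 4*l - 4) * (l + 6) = l^5 + 2*l^4 - 21*l^3 + 22*l^2 + 20*l - 24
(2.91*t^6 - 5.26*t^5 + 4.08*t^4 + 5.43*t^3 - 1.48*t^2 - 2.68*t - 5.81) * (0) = 0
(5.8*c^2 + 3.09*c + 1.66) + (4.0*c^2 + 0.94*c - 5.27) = 9.8*c^2 + 4.03*c - 3.61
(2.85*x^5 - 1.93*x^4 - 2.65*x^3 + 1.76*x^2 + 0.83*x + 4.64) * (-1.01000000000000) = -2.8785*x^5 + 1.9493*x^4 + 2.6765*x^3 - 1.7776*x^2 - 0.8383*x - 4.6864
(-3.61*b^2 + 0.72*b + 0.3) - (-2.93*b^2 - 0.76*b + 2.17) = -0.68*b^2 + 1.48*b - 1.87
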